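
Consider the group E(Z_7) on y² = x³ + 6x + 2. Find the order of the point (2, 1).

2P: tangent at (2, 1): λ = (3·2² + 6)/(2·1) ≡ 4/2. 2⁻¹ ≡ 4 (mod 7), so λ ≡ 4·4 ≡ 2.
  x = λ² - 2 - 2 = 4 - 4 ≡ 0; y = λ·(2 - 0) - 1 ≡ 3. → (0, 3)
3P: (0, 3) + (2, 1). λ = (1 - 3)/(2 - 0) ≡ 5/2 mod 7. 2⁻¹ ≡ 4 (mod 7), so λ ≡ 6.
  x = λ² - 0 - 2 = 36 - 2 ≡ 6; y = λ·(0 - 6) - 3 ≡ 3. → (6, 3)
4P: (6, 3) + (2, 1). λ = (1 - 3)/(2 - 6) ≡ 5/3 mod 7. 3⁻¹ ≡ 5 (mod 7) since 3·5 = 15 ≡ 1, so λ ≡ 4.
  x = λ² - 6 - 2 = 16 - 8 ≡ 1; y = λ·(6 - 1) - 3 ≡ 3. → (1, 3)
5P: (1, 3) + (2, 1). λ = (1 - 3)/(2 - 1) ≡ 5/1 mod 7. 1⁻¹ ≡ 1 (mod 7), so λ ≡ 5.
  x = λ² - 1 - 2 = 25 - 3 ≡ 1; y = λ·(1 - 1) - 3 ≡ 4. → (1, 4)
6P: (1, 4) + (2, 1). λ = (1 - 4)/(2 - 1) ≡ 4/1 mod 7. 1⁻¹ ≡ 1 (mod 7), so λ ≡ 4.
  x = λ² - 1 - 2 = 16 - 3 ≡ 6; y = λ·(1 - 6) - 4 ≡ 4. → (6, 4)
7P: (6, 4) + (2, 1). λ = (1 - 4)/(2 - 6) ≡ 4/3 mod 7. 3⁻¹ ≡ 5 (mod 7), so λ ≡ 6.
  x = λ² - 6 - 2 = 36 - 8 ≡ 0; y = λ·(6 - 0) - 4 ≡ 4. → (0, 4)
8P: (0, 4) + (2, 1). λ = (1 - 4)/(2 - 0) ≡ 4/2 mod 7. 2⁻¹ ≡ 4 (mod 7), so λ ≡ 2.
  x = λ² - 0 - 2 = 4 - 2 ≡ 2; y = λ·(0 - 2) - 4 ≡ 6. → (2, 6)
9P: (2, 6) + (2, 1): same x and y₁ ≡ -y₂, so the sum is ∞.
9P = ∞, so the order is 9.

9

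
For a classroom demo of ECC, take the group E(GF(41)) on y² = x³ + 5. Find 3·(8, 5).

Write G = (8, 5).
Repeated addition: build up to 3G.
2G: tangent at (8, 5): λ = (3·8² + 0)/(2·5) ≡ 28/10. 10⁻¹ ≡ 37 (mod 41), so λ ≡ 28·37 ≡ 11.
  x = λ² - 8 - 8 = 121 - 16 ≡ 23; y = λ·(8 - 23) - 5 ≡ 35. → (23, 35)
3G: (23, 35) + (8, 5). λ = (5 - 35)/(8 - 23) ≡ 11/26 mod 41. 26⁻¹ ≡ 30 (mod 41), so λ ≡ 2.
  x = λ² - 23 - 8 = 4 - 31 ≡ 14; y = λ·(23 - 14) - 35 ≡ 24. → (14, 24)

(14, 24)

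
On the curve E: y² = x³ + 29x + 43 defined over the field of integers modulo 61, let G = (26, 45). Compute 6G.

(24, 17)

Double-and-add on 6 = (110)₂. Start with G = (26, 45) for the leading 1-bit.
double: tangent at (26, 45): λ = (3·26² + 29)/(2·45) ≡ 44/29. 29⁻¹ ≡ 40 (mod 61), so λ ≡ 44·40 ≡ 52.
  x = λ² - 26 - 26 = 2704 - 52 ≡ 29; y = λ·(26 - 29) - 45 ≡ 43. → (29, 43)
add G: (29, 43) + (26, 45). λ = (45 - 43)/(26 - 29) ≡ 2/58 mod 61. 58⁻¹ ≡ 20 (mod 61) since 58·20 = 1160 ≡ 1, so λ ≡ 40.
  x = λ² - 29 - 26 = 1600 - 55 ≡ 20; y = λ·(29 - 20) - 43 ≡ 12. → (20, 12)
double: tangent at (20, 12): λ = (3·20² + 29)/(2·12) ≡ 9/24. 24⁻¹ ≡ 28 (mod 61) since 24·28 = 672 ≡ 1, so λ ≡ 9·28 ≡ 8.
  x = λ² - 20 - 20 = 64 - 40 ≡ 24; y = λ·(20 - 24) - 12 ≡ 17. → (24, 17)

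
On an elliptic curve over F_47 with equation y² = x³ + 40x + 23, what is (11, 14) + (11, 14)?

tangent at (11, 14): λ = (3·11² + 40)/(2·14) ≡ 27/28. 28⁻¹ ≡ 42 (mod 47), so λ ≡ 27·42 ≡ 6.
  x = λ² - 11 - 11 = 36 - 22 ≡ 14; y = λ·(11 - 14) - 14 ≡ 15. → (14, 15)

(14, 15)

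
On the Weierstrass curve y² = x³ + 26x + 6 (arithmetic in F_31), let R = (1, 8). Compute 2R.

tangent at (1, 8): λ = (3·1² + 26)/(2·8) ≡ 29/16. 16⁻¹ ≡ 2 (mod 31) since 16·2 = 32 ≡ 1, so λ ≡ 29·2 ≡ 27.
  x = λ² - 1 - 1 = 729 - 2 ≡ 14; y = λ·(1 - 14) - 8 ≡ 13. → (14, 13)

(14, 13)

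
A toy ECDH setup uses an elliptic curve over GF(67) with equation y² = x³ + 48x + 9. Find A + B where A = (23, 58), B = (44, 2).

(22, 51)

(23, 58) + (44, 2). λ = (2 - 58)/(44 - 23) ≡ 11/21 mod 67. 21⁻¹ ≡ 16 (mod 67), so λ ≡ 42.
  x = λ² - 23 - 44 = 1764 - 67 ≡ 22; y = λ·(23 - 22) - 58 ≡ 51. → (22, 51)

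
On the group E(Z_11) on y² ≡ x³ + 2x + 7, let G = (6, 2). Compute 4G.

(7, 1)

Repeated addition: build up to 4G.
2G: tangent at (6, 2): λ = (3·6² + 2)/(2·2) ≡ 0/4. 4⁻¹ ≡ 3 (mod 11) since 4·3 = 12 ≡ 1, so λ ≡ 0·3 ≡ 0.
  x = λ² - 6 - 6 = 0 - 12 ≡ 10; y = λ·(6 - 10) - 2 ≡ 9. → (10, 9)
3G: (10, 9) + (6, 2). λ = (2 - 9)/(6 - 10) ≡ 4/7 mod 11. 7⁻¹ ≡ 8 (mod 11), so λ ≡ 10.
  x = λ² - 10 - 6 = 100 - 16 ≡ 7; y = λ·(10 - 7) - 9 ≡ 10. → (7, 10)
4G: (7, 10) + (6, 2). λ = (2 - 10)/(6 - 7) ≡ 3/10 mod 11. 10⁻¹ ≡ 10 (mod 11), so λ ≡ 8.
  x = λ² - 7 - 6 = 64 - 13 ≡ 7; y = λ·(7 - 7) - 10 ≡ 1. → (7, 1)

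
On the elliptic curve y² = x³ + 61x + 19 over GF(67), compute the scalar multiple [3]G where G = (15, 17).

(65, 36)

Repeated addition: build up to 3G.
2G: tangent at (15, 17): λ = (3·15² + 61)/(2·17) ≡ 66/34. 34⁻¹ ≡ 2 (mod 67) since 34·2 = 68 ≡ 1, so λ ≡ 66·2 ≡ 65.
  x = λ² - 15 - 15 = 4225 - 30 ≡ 41; y = λ·(15 - 41) - 17 ≡ 35. → (41, 35)
3G: (41, 35) + (15, 17). λ = (17 - 35)/(15 - 41) ≡ 49/41 mod 67. 41⁻¹ ≡ 18 (mod 67) since 41·18 = 738 ≡ 1, so λ ≡ 11.
  x = λ² - 41 - 15 = 121 - 56 ≡ 65; y = λ·(41 - 65) - 35 ≡ 36. → (65, 36)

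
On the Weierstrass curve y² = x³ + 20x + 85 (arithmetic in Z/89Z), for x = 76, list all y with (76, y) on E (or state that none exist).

none

x³ + 20x + 85 = 440581 ≡ 31 (mod 89).
31 is a non-residue mod 89; no y exists.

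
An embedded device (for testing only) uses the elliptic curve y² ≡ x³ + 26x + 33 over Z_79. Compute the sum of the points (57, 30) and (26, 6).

(57, 30) + (26, 6). λ = (6 - 30)/(26 - 57) ≡ 55/48 mod 79. 48⁻¹ ≡ 28 (mod 79) since 48·28 = 1344 ≡ 1, so λ ≡ 39.
  x = λ² - 57 - 26 = 1521 - 83 ≡ 16; y = λ·(57 - 16) - 30 ≡ 68. → (16, 68)

(16, 68)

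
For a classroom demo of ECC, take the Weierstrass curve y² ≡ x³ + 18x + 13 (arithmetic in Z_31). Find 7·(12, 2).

O

Write P = (12, 2).
Double-and-add on 7 = (111)₂. Start with P = (12, 2) for the leading 1-bit.
double: tangent at (12, 2): λ = (3·12² + 18)/(2·2) ≡ 16/4. 4⁻¹ ≡ 8 (mod 31) since 4·8 = 32 ≡ 1, so λ ≡ 16·8 ≡ 4.
  x = λ² - 12 - 12 = 16 - 24 ≡ 23; y = λ·(12 - 23) - 2 ≡ 16. → (23, 16)
add P: (23, 16) + (12, 2). λ = (2 - 16)/(12 - 23) ≡ 17/20 mod 31. 20⁻¹ ≡ 14 (mod 31) since 20·14 = 280 ≡ 1, so λ ≡ 21.
  x = λ² - 23 - 12 = 441 - 35 ≡ 3; y = λ·(23 - 3) - 16 ≡ 1. → (3, 1)
double: tangent at (3, 1): λ = (3·3² + 18)/(2·1) ≡ 14/2. 2⁻¹ ≡ 16 (mod 31), so λ ≡ 14·16 ≡ 7.
  x = λ² - 3 - 3 = 49 - 6 ≡ 12; y = λ·(3 - 12) - 1 ≡ 29. → (12, 29)
add P: (12, 29) + (12, 2): same x and y₁ ≡ -y₂, so the sum is 𝒪.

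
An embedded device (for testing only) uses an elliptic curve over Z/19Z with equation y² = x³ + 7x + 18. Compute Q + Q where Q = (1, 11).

(7, 7)

tangent at (1, 11): λ = (3·1² + 7)/(2·11) ≡ 10/3. 3⁻¹ ≡ 13 (mod 19) since 3·13 = 39 ≡ 1, so λ ≡ 10·13 ≡ 16.
  x = λ² - 1 - 1 = 256 - 2 ≡ 7; y = λ·(1 - 7) - 11 ≡ 7. → (7, 7)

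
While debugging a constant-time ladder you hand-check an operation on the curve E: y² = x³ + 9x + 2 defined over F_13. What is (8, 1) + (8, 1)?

(6, 5)

tangent at (8, 1): λ = (3·8² + 9)/(2·1) ≡ 6/2. 2⁻¹ ≡ 7 (mod 13), so λ ≡ 6·7 ≡ 3.
  x = λ² - 8 - 8 = 9 - 16 ≡ 6; y = λ·(8 - 6) - 1 ≡ 5. → (6, 5)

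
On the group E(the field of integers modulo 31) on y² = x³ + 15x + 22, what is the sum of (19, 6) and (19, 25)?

The two points share x = 19 and their y-coordinates satisfy 6 + 25 ≡ 0 (mod 31), so they are inverses. Their sum is 𝒪.

O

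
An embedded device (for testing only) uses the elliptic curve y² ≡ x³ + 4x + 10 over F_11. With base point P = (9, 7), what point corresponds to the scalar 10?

Repeated addition: build up to 10P.
2P: tangent at (9, 7): λ = (3·9² + 4)/(2·7) ≡ 5/3. 3⁻¹ ≡ 4 (mod 11), so λ ≡ 5·4 ≡ 9.
  x = λ² - 9 - 9 = 81 - 18 ≡ 8; y = λ·(9 - 8) - 7 ≡ 2. → (8, 2)
3P: (8, 2) + (9, 7). λ = (7 - 2)/(9 - 8) ≡ 5/1 mod 11. 1⁻¹ ≡ 1 (mod 11), so λ ≡ 5.
  x = λ² - 8 - 9 = 25 - 17 ≡ 8; y = λ·(8 - 8) - 2 ≡ 9. → (8, 9)
4P: (8, 9) + (9, 7). λ = (7 - 9)/(9 - 8) ≡ 9/1 mod 11. 1⁻¹ ≡ 1 (mod 11), so λ ≡ 9.
  x = λ² - 8 - 9 = 81 - 17 ≡ 9; y = λ·(8 - 9) - 9 ≡ 4. → (9, 4)
5P: (9, 4) + (9, 7): same x and y₁ ≡ -y₂, so the sum is the point at infinity.
6P: the point at infinity + (9, 7) = (9, 7) (identity).
7P: tangent at (9, 7): λ = (3·9² + 4)/(2·7) ≡ 5/3. 3⁻¹ ≡ 4 (mod 11), so λ ≡ 5·4 ≡ 9.
  x = λ² - 9 - 9 = 81 - 18 ≡ 8; y = λ·(9 - 8) - 7 ≡ 2. → (8, 2)
8P: (8, 2) + (9, 7). λ = (7 - 2)/(9 - 8) ≡ 5/1 mod 11. 1⁻¹ ≡ 1 (mod 11), so λ ≡ 5.
  x = λ² - 8 - 9 = 25 - 17 ≡ 8; y = λ·(8 - 8) - 2 ≡ 9. → (8, 9)
9P: (8, 9) + (9, 7). λ = (7 - 9)/(9 - 8) ≡ 9/1 mod 11. 1⁻¹ ≡ 1 (mod 11) since 1·1 = 1 ≡ 1, so λ ≡ 9.
  x = λ² - 8 - 9 = 81 - 17 ≡ 9; y = λ·(8 - 9) - 9 ≡ 4. → (9, 4)
10P: (9, 4) + (9, 7): same x and y₁ ≡ -y₂, so the sum is the point at infinity.

O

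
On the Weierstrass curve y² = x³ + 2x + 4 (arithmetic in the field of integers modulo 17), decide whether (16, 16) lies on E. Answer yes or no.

yes

y² = 16² ≡ 1; x³ + 2x + 4 = 4132 ≡ 1 (mod 17). 1 = 1.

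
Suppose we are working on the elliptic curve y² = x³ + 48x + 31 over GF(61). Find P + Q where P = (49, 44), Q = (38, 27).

(51, 25)

(49, 44) + (38, 27). λ = (27 - 44)/(38 - 49) ≡ 44/50 mod 61. 50⁻¹ ≡ 11 (mod 61), so λ ≡ 57.
  x = λ² - 49 - 38 = 3249 - 87 ≡ 51; y = λ·(49 - 51) - 44 ≡ 25. → (51, 25)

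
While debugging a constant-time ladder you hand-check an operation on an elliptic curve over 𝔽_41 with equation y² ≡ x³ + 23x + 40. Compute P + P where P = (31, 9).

tangent at (31, 9): λ = (3·31² + 23)/(2·9) ≡ 36/18. 18⁻¹ ≡ 16 (mod 41), so λ ≡ 36·16 ≡ 2.
  x = λ² - 31 - 31 = 4 - 62 ≡ 24; y = λ·(31 - 24) - 9 ≡ 5. → (24, 5)

(24, 5)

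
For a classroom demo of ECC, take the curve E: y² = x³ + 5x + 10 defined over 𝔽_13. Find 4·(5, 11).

(12, 2)

Write Q = (5, 11).
Repeated addition: build up to 4Q.
2Q: tangent at (5, 11): λ = (3·5² + 5)/(2·11) ≡ 2/9. 9⁻¹ ≡ 3 (mod 13) since 9·3 = 27 ≡ 1, so λ ≡ 2·3 ≡ 6.
  x = λ² - 5 - 5 = 36 - 10 ≡ 0; y = λ·(5 - 0) - 11 ≡ 6. → (0, 6)
3Q: (0, 6) + (5, 11). λ = (11 - 6)/(5 - 0) ≡ 5/5 mod 13. 5⁻¹ ≡ 8 (mod 13), so λ ≡ 1.
  x = λ² - 0 - 5 = 1 - 5 ≡ 9; y = λ·(0 - 9) - 6 ≡ 11. → (9, 11)
4Q: (9, 11) + (5, 11). λ = (11 - 11)/(5 - 9) ≡ 0/9 mod 13. 9⁻¹ ≡ 3 (mod 13), so λ ≡ 0.
  x = λ² - 9 - 5 = 0 - 14 ≡ 12; y = λ·(9 - 12) - 11 ≡ 2. → (12, 2)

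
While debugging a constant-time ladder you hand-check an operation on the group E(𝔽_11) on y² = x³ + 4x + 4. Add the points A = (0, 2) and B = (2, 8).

(7, 10)

(0, 2) + (2, 8). λ = (8 - 2)/(2 - 0) ≡ 6/2 mod 11. 2⁻¹ ≡ 6 (mod 11), so λ ≡ 3.
  x = λ² - 0 - 2 = 9 - 2 ≡ 7; y = λ·(0 - 7) - 2 ≡ 10. → (7, 10)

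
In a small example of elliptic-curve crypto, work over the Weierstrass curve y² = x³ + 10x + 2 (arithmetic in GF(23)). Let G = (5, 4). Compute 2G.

tangent at (5, 4): λ = (3·5² + 10)/(2·4) ≡ 16/8. 8⁻¹ ≡ 3 (mod 23) since 8·3 = 24 ≡ 1, so λ ≡ 16·3 ≡ 2.
  x = λ² - 5 - 5 = 4 - 10 ≡ 17; y = λ·(5 - 17) - 4 ≡ 18. → (17, 18)

(17, 18)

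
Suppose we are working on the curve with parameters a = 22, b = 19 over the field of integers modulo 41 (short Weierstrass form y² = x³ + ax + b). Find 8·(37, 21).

Write G = (37, 21).
Repeated addition: build up to 8G.
2G: tangent at (37, 21): λ = (3·37² + 22)/(2·21) ≡ 29/1. 1⁻¹ ≡ 1 (mod 41), so λ ≡ 29·1 ≡ 29.
  x = λ² - 37 - 37 = 841 - 74 ≡ 29; y = λ·(37 - 29) - 21 ≡ 6. → (29, 6)
3G: (29, 6) + (37, 21). λ = (21 - 6)/(37 - 29) ≡ 15/8 mod 41. 8⁻¹ ≡ 36 (mod 41) since 8·36 = 288 ≡ 1, so λ ≡ 7.
  x = λ² - 29 - 37 = 49 - 66 ≡ 24; y = λ·(29 - 24) - 6 ≡ 29. → (24, 29)
4G: (24, 29) + (37, 21). λ = (21 - 29)/(37 - 24) ≡ 33/13 mod 41. 13⁻¹ ≡ 19 (mod 41) since 13·19 = 247 ≡ 1, so λ ≡ 12.
  x = λ² - 24 - 37 = 144 - 61 ≡ 1; y = λ·(24 - 1) - 29 ≡ 1. → (1, 1)
5G: (1, 1) + (37, 21). λ = (21 - 1)/(37 - 1) ≡ 20/36 mod 41. 36⁻¹ ≡ 8 (mod 41) since 36·8 = 288 ≡ 1, so λ ≡ 37.
  x = λ² - 1 - 37 = 1369 - 38 ≡ 19; y = λ·(1 - 19) - 1 ≡ 30. → (19, 30)
6G: (19, 30) + (37, 21). λ = (21 - 30)/(37 - 19) ≡ 32/18 mod 41. 18⁻¹ ≡ 16 (mod 41), so λ ≡ 20.
  x = λ² - 19 - 37 = 400 - 56 ≡ 16; y = λ·(19 - 16) - 30 ≡ 30. → (16, 30)
7G: (16, 30) + (37, 21). λ = (21 - 30)/(37 - 16) ≡ 32/21 mod 41. 21⁻¹ ≡ 2 (mod 41), so λ ≡ 23.
  x = λ² - 16 - 37 = 529 - 53 ≡ 25; y = λ·(16 - 25) - 30 ≡ 9. → (25, 9)
8G: (25, 9) + (37, 21). λ = (21 - 9)/(37 - 25) ≡ 12/12 mod 41. 12⁻¹ ≡ 24 (mod 41), so λ ≡ 1.
  x = λ² - 25 - 37 = 1 - 62 ≡ 21; y = λ·(25 - 21) - 9 ≡ 36. → (21, 36)

(21, 36)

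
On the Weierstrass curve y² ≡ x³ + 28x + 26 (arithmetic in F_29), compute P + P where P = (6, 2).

(13, 21)

tangent at (6, 2): λ = (3·6² + 28)/(2·2) ≡ 20/4. 4⁻¹ ≡ 22 (mod 29), so λ ≡ 20·22 ≡ 5.
  x = λ² - 6 - 6 = 25 - 12 ≡ 13; y = λ·(6 - 13) - 2 ≡ 21. → (13, 21)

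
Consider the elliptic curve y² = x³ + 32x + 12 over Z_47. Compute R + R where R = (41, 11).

tangent at (41, 11): λ = (3·41² + 32)/(2·11) ≡ 46/22. 22⁻¹ ≡ 15 (mod 47), so λ ≡ 46·15 ≡ 32.
  x = λ² - 41 - 41 = 1024 - 82 ≡ 2; y = λ·(41 - 2) - 11 ≡ 15. → (2, 15)

(2, 15)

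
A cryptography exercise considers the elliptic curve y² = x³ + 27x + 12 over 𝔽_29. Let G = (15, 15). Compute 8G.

Repeated addition: build up to 8G.
2G: tangent at (15, 15): λ = (3·15² + 27)/(2·15) ≡ 6/1. 1⁻¹ ≡ 1 (mod 29), so λ ≡ 6·1 ≡ 6.
  x = λ² - 15 - 15 = 36 - 30 ≡ 6; y = λ·(15 - 6) - 15 ≡ 10. → (6, 10)
3G: (6, 10) + (15, 15). λ = (15 - 10)/(15 - 6) ≡ 5/9 mod 29. 9⁻¹ ≡ 13 (mod 29), so λ ≡ 7.
  x = λ² - 6 - 15 = 49 - 21 ≡ 28; y = λ·(6 - 28) - 10 ≡ 10. → (28, 10)
4G: (28, 10) + (15, 15). λ = (15 - 10)/(15 - 28) ≡ 5/16 mod 29. 16⁻¹ ≡ 20 (mod 29), so λ ≡ 13.
  x = λ² - 28 - 15 = 169 - 43 ≡ 10; y = λ·(28 - 10) - 10 ≡ 21. → (10, 21)
5G: (10, 21) + (15, 15). λ = (15 - 21)/(15 - 10) ≡ 23/5 mod 29. 5⁻¹ ≡ 6 (mod 29) since 5·6 = 30 ≡ 1, so λ ≡ 22.
  x = λ² - 10 - 15 = 484 - 25 ≡ 24; y = λ·(10 - 24) - 21 ≡ 19. → (24, 19)
6G: (24, 19) + (15, 15). λ = (15 - 19)/(15 - 24) ≡ 25/20 mod 29. 20⁻¹ ≡ 16 (mod 29) since 20·16 = 320 ≡ 1, so λ ≡ 23.
  x = λ² - 24 - 15 = 529 - 39 ≡ 26; y = λ·(24 - 26) - 19 ≡ 22. → (26, 22)
7G: (26, 22) + (15, 15). λ = (15 - 22)/(15 - 26) ≡ 22/18 mod 29. 18⁻¹ ≡ 21 (mod 29) since 18·21 = 378 ≡ 1, so λ ≡ 27.
  x = λ² - 26 - 15 = 729 - 41 ≡ 21; y = λ·(26 - 21) - 22 ≡ 26. → (21, 26)
8G: (21, 26) + (15, 15). λ = (15 - 26)/(15 - 21) ≡ 18/23 mod 29. 23⁻¹ ≡ 24 (mod 29) since 23·24 = 552 ≡ 1, so λ ≡ 26.
  x = λ² - 21 - 15 = 676 - 36 ≡ 2; y = λ·(21 - 2) - 26 ≡ 4. → (2, 4)

(2, 4)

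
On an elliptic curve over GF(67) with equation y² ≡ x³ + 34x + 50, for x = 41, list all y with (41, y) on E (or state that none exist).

x³ + 34x + 50 = 70365 ≡ 15 (mod 67).
Square roots of 15 mod 67: 22 and 45 (since 22² = 484 ≡ 15).

22, 45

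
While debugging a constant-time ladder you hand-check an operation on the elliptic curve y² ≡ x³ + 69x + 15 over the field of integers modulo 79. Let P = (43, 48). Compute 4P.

(5, 13)

Repeated addition: build up to 4P.
2P: tangent at (43, 48): λ = (3·43² + 69)/(2·48) ≡ 7/17. 17⁻¹ ≡ 14 (mod 79), so λ ≡ 7·14 ≡ 19.
  x = λ² - 43 - 43 = 361 - 86 ≡ 38; y = λ·(43 - 38) - 48 ≡ 47. → (38, 47)
3P: (38, 47) + (43, 48). λ = (48 - 47)/(43 - 38) ≡ 1/5 mod 79. 5⁻¹ ≡ 16 (mod 79), so λ ≡ 16.
  x = λ² - 38 - 43 = 256 - 81 ≡ 17; y = λ·(38 - 17) - 47 ≡ 52. → (17, 52)
4P: (17, 52) + (43, 48). λ = (48 - 52)/(43 - 17) ≡ 75/26 mod 79. 26⁻¹ ≡ 76 (mod 79) since 26·76 = 1976 ≡ 1, so λ ≡ 12.
  x = λ² - 17 - 43 = 144 - 60 ≡ 5; y = λ·(17 - 5) - 52 ≡ 13. → (5, 13)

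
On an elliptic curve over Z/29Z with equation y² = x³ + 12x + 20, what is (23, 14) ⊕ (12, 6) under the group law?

(1, 2)

(23, 14) + (12, 6). λ = (6 - 14)/(12 - 23) ≡ 21/18 mod 29. 18⁻¹ ≡ 21 (mod 29) since 18·21 = 378 ≡ 1, so λ ≡ 6.
  x = λ² - 23 - 12 = 36 - 35 ≡ 1; y = λ·(23 - 1) - 14 ≡ 2. → (1, 2)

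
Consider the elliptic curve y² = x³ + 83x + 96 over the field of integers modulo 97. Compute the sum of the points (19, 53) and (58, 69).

(18, 27)

(19, 53) + (58, 69). λ = (69 - 53)/(58 - 19) ≡ 16/39 mod 97. 39⁻¹ ≡ 5 (mod 97), so λ ≡ 80.
  x = λ² - 19 - 58 = 6400 - 77 ≡ 18; y = λ·(19 - 18) - 53 ≡ 27. → (18, 27)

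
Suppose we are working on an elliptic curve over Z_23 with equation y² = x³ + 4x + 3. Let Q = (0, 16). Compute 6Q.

Repeated addition: build up to 6Q.
2Q: tangent at (0, 16): λ = (3·0² + 4)/(2·16) ≡ 4/9. 9⁻¹ ≡ 18 (mod 23), so λ ≡ 4·18 ≡ 3.
  x = λ² - 0 - 0 = 9 - 0 ≡ 9; y = λ·(0 - 9) - 16 ≡ 3. → (9, 3)
3Q: (9, 3) + (0, 16). λ = (16 - 3)/(0 - 9) ≡ 13/14 mod 23. 14⁻¹ ≡ 5 (mod 23), so λ ≡ 19.
  x = λ² - 9 - 0 = 361 - 9 ≡ 7; y = λ·(9 - 7) - 3 ≡ 12. → (7, 12)
4Q: (7, 12) + (0, 16). λ = (16 - 12)/(0 - 7) ≡ 4/16 mod 23. 16⁻¹ ≡ 13 (mod 23) since 16·13 = 208 ≡ 1, so λ ≡ 6.
  x = λ² - 7 - 0 = 36 - 7 ≡ 6; y = λ·(7 - 6) - 12 ≡ 17. → (6, 17)
5Q: (6, 17) + (0, 16). λ = (16 - 17)/(0 - 6) ≡ 22/17 mod 23. 17⁻¹ ≡ 19 (mod 23) since 17·19 = 323 ≡ 1, so λ ≡ 4.
  x = λ² - 6 - 0 = 16 - 6 ≡ 10; y = λ·(6 - 10) - 17 ≡ 13. → (10, 13)
6Q: (10, 13) + (0, 16). λ = (16 - 13)/(0 - 10) ≡ 3/13 mod 23. 13⁻¹ ≡ 16 (mod 23), so λ ≡ 2.
  x = λ² - 10 - 0 = 4 - 10 ≡ 17; y = λ·(10 - 17) - 13 ≡ 19. → (17, 19)

(17, 19)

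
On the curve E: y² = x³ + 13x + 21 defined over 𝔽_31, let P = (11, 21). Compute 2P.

tangent at (11, 21): λ = (3·11² + 13)/(2·21) ≡ 4/11. 11⁻¹ ≡ 17 (mod 31), so λ ≡ 4·17 ≡ 6.
  x = λ² - 11 - 11 = 36 - 22 ≡ 14; y = λ·(11 - 14) - 21 ≡ 23. → (14, 23)

(14, 23)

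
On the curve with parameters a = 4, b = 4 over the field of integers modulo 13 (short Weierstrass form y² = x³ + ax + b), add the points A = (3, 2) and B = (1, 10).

(12, 8)

(3, 2) + (1, 10). λ = (10 - 2)/(1 - 3) ≡ 8/11 mod 13. 11⁻¹ ≡ 6 (mod 13) since 11·6 = 66 ≡ 1, so λ ≡ 9.
  x = λ² - 3 - 1 = 81 - 4 ≡ 12; y = λ·(3 - 12) - 2 ≡ 8. → (12, 8)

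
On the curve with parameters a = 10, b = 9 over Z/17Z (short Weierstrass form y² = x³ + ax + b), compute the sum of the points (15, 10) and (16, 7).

(15, 10) + (16, 7). λ = (7 - 10)/(16 - 15) ≡ 14/1 mod 17. 1⁻¹ ≡ 1 (mod 17) since 1·1 = 1 ≡ 1, so λ ≡ 14.
  x = λ² - 15 - 16 = 196 - 31 ≡ 12; y = λ·(15 - 12) - 10 ≡ 15. → (12, 15)

(12, 15)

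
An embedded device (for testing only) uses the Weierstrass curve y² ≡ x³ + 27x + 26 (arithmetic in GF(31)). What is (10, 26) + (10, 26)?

(8, 14)

tangent at (10, 26): λ = (3·10² + 27)/(2·26) ≡ 17/21. 21⁻¹ ≡ 3 (mod 31) since 21·3 = 63 ≡ 1, so λ ≡ 17·3 ≡ 20.
  x = λ² - 10 - 10 = 400 - 20 ≡ 8; y = λ·(10 - 8) - 26 ≡ 14. → (8, 14)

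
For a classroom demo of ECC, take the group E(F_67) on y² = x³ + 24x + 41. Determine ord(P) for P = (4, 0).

2P: (4, 0) + (4, 0): same x and y₁ ≡ -y₂, so the sum is O.
2P = O, so the order is 2.

2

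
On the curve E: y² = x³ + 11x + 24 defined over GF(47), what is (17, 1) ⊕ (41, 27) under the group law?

(14, 14)

(17, 1) + (41, 27). λ = (27 - 1)/(41 - 17) ≡ 26/24 mod 47. 24⁻¹ ≡ 2 (mod 47) since 24·2 = 48 ≡ 1, so λ ≡ 5.
  x = λ² - 17 - 41 = 25 - 58 ≡ 14; y = λ·(17 - 14) - 1 ≡ 14. → (14, 14)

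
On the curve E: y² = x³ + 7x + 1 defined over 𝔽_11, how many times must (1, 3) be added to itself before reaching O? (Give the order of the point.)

5

2P: tangent at (1, 3): λ = (3·1² + 7)/(2·3) ≡ 10/6. 6⁻¹ ≡ 2 (mod 11), so λ ≡ 10·2 ≡ 9.
  x = λ² - 1 - 1 = 81 - 2 ≡ 2; y = λ·(1 - 2) - 3 ≡ 10. → (2, 10)
3P: (2, 10) + (1, 3). λ = (3 - 10)/(1 - 2) ≡ 4/10 mod 11. 10⁻¹ ≡ 10 (mod 11) since 10·10 = 100 ≡ 1, so λ ≡ 7.
  x = λ² - 2 - 1 = 49 - 3 ≡ 2; y = λ·(2 - 2) - 10 ≡ 1. → (2, 1)
4P: (2, 1) + (1, 3). λ = (3 - 1)/(1 - 2) ≡ 2/10 mod 11. 10⁻¹ ≡ 10 (mod 11) since 10·10 = 100 ≡ 1, so λ ≡ 9.
  x = λ² - 2 - 1 = 81 - 3 ≡ 1; y = λ·(2 - 1) - 1 ≡ 8. → (1, 8)
5P: (1, 8) + (1, 3): same x and y₁ ≡ -y₂, so the sum is O.
5P = O, so the order is 5.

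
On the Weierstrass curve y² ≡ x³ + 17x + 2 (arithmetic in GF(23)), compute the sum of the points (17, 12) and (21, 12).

(8, 11)

(17, 12) + (21, 12). λ = (12 - 12)/(21 - 17) ≡ 0/4 mod 23. 4⁻¹ ≡ 6 (mod 23), so λ ≡ 0.
  x = λ² - 17 - 21 = 0 - 38 ≡ 8; y = λ·(17 - 8) - 12 ≡ 11. → (8, 11)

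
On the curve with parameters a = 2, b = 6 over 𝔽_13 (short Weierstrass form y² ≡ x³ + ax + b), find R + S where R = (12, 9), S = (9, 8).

(8, 1)

(12, 9) + (9, 8). λ = (8 - 9)/(9 - 12) ≡ 12/10 mod 13. 10⁻¹ ≡ 4 (mod 13), so λ ≡ 9.
  x = λ² - 12 - 9 = 81 - 21 ≡ 8; y = λ·(12 - 8) - 9 ≡ 1. → (8, 1)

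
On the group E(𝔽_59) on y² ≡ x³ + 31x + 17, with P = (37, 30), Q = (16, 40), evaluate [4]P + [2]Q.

(47, 10)

First 4P:
Repeated addition: build up to 4P.
2P: tangent at (37, 30): λ = (3·37² + 31)/(2·30) ≡ 8/1. 1⁻¹ ≡ 1 (mod 59) since 1·1 = 1 ≡ 1, so λ ≡ 8·1 ≡ 8.
  x = λ² - 37 - 37 = 64 - 74 ≡ 49; y = λ·(37 - 49) - 30 ≡ 51. → (49, 51)
3P: (49, 51) + (37, 30). λ = (30 - 51)/(37 - 49) ≡ 38/47 mod 59. 47⁻¹ ≡ 54 (mod 59), so λ ≡ 46.
  x = λ² - 49 - 37 = 2116 - 86 ≡ 24; y = λ·(49 - 24) - 51 ≡ 37. → (24, 37)
4P: (24, 37) + (37, 30). λ = (30 - 37)/(37 - 24) ≡ 52/13 mod 59. 13⁻¹ ≡ 50 (mod 59), so λ ≡ 4.
  x = λ² - 24 - 37 = 16 - 61 ≡ 14; y = λ·(24 - 14) - 37 ≡ 3. → (14, 3)
4P = (14, 3).
Next 2Q:
Repeated addition: build up to 2Q.
2Q: tangent at (16, 40): λ = (3·16² + 31)/(2·40) ≡ 32/21. 21⁻¹ ≡ 45 (mod 59) since 21·45 = 945 ≡ 1, so λ ≡ 32·45 ≡ 24.
  x = λ² - 16 - 16 = 576 - 32 ≡ 13; y = λ·(16 - 13) - 40 ≡ 32. → (13, 32)
2Q = (13, 32).
Finally 4P + 2Q:
(14, 3) + (13, 32). λ = (32 - 3)/(13 - 14) ≡ 29/58 mod 59. 58⁻¹ ≡ 58 (mod 59) since 58·58 = 3364 ≡ 1, so λ ≡ 30.
  x = λ² - 14 - 13 = 900 - 27 ≡ 47; y = λ·(14 - 47) - 3 ≡ 10. → (47, 10)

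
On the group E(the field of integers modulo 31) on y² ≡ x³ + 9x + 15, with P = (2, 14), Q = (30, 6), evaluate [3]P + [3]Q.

(2, 14)

First 3P:
Repeated addition: build up to 3P.
2P: tangent at (2, 14): λ = (3·2² + 9)/(2·14) ≡ 21/28. 28⁻¹ ≡ 10 (mod 31), so λ ≡ 21·10 ≡ 24.
  x = λ² - 2 - 2 = 576 - 4 ≡ 14; y = λ·(2 - 14) - 14 ≡ 8. → (14, 8)
3P: (14, 8) + (2, 14). λ = (14 - 8)/(2 - 14) ≡ 6/19 mod 31. 19⁻¹ ≡ 18 (mod 31), so λ ≡ 15.
  x = λ² - 14 - 2 = 225 - 16 ≡ 23; y = λ·(14 - 23) - 8 ≡ 12. → (23, 12)
3P = (23, 12).
Next 3Q:
Repeated addition: build up to 3Q.
2Q: tangent at (30, 6): λ = (3·30² + 9)/(2·6) ≡ 12/12. 12⁻¹ ≡ 13 (mod 31), so λ ≡ 12·13 ≡ 1.
  x = λ² - 30 - 30 = 1 - 60 ≡ 3; y = λ·(30 - 3) - 6 ≡ 21. → (3, 21)
3Q: (3, 21) + (30, 6). λ = (6 - 21)/(30 - 3) ≡ 16/27 mod 31. 27⁻¹ ≡ 23 (mod 31) since 27·23 = 621 ≡ 1, so λ ≡ 27.
  x = λ² - 3 - 30 = 729 - 33 ≡ 14; y = λ·(3 - 14) - 21 ≡ 23. → (14, 23)
3Q = (14, 23).
Finally 3P + 3Q:
(23, 12) + (14, 23). λ = (23 - 12)/(14 - 23) ≡ 11/22 mod 31. 22⁻¹ ≡ 24 (mod 31), so λ ≡ 16.
  x = λ² - 23 - 14 = 256 - 37 ≡ 2; y = λ·(23 - 2) - 12 ≡ 14. → (2, 14)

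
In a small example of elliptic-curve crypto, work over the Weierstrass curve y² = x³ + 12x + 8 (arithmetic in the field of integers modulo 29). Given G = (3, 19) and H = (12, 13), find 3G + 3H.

First 3G:
Repeated addition: build up to 3G.
2G: tangent at (3, 19): λ = (3·3² + 12)/(2·19) ≡ 10/9. 9⁻¹ ≡ 13 (mod 29), so λ ≡ 10·13 ≡ 14.
  x = λ² - 3 - 3 = 196 - 6 ≡ 16; y = λ·(3 - 16) - 19 ≡ 2. → (16, 2)
3G: (16, 2) + (3, 19). λ = (19 - 2)/(3 - 16) ≡ 17/16 mod 29. 16⁻¹ ≡ 20 (mod 29) since 16·20 = 320 ≡ 1, so λ ≡ 21.
  x = λ² - 16 - 3 = 441 - 19 ≡ 16; y = λ·(16 - 16) - 2 ≡ 27. → (16, 27)
3G = (16, 27).
Next 3H:
Repeated addition: build up to 3H.
2H: tangent at (12, 13): λ = (3·12² + 12)/(2·13) ≡ 9/26. 26⁻¹ ≡ 19 (mod 29), so λ ≡ 9·19 ≡ 26.
  x = λ² - 12 - 12 = 676 - 24 ≡ 14; y = λ·(12 - 14) - 13 ≡ 22. → (14, 22)
3H: (14, 22) + (12, 13). λ = (13 - 22)/(12 - 14) ≡ 20/27 mod 29. 27⁻¹ ≡ 14 (mod 29) since 27·14 = 378 ≡ 1, so λ ≡ 19.
  x = λ² - 14 - 12 = 361 - 26 ≡ 16; y = λ·(14 - 16) - 22 ≡ 27. → (16, 27)
3H = (16, 27).
Finally 3G + 3H:
tangent at (16, 27): λ = (3·16² + 12)/(2·27) ≡ 26/25. 25⁻¹ ≡ 7 (mod 29) since 25·7 = 175 ≡ 1, so λ ≡ 26·7 ≡ 8.
  x = λ² - 16 - 16 = 64 - 32 ≡ 3; y = λ·(16 - 3) - 27 ≡ 19. → (3, 19)

(3, 19)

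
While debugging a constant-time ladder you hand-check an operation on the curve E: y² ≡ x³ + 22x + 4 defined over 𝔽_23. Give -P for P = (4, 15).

(4, 8)

-(4, 15) = (4, -15 mod 23) = (4, 8).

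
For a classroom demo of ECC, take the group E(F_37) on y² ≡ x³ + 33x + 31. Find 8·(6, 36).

(28, 2)

Write P = (6, 36).
Repeated addition: build up to 8P.
2P: tangent at (6, 36): λ = (3·6² + 33)/(2·36) ≡ 30/35. 35⁻¹ ≡ 18 (mod 37), so λ ≡ 30·18 ≡ 22.
  x = λ² - 6 - 6 = 484 - 12 ≡ 28; y = λ·(6 - 28) - 36 ≡ 35. → (28, 35)
3P: (28, 35) + (6, 36). λ = (36 - 35)/(6 - 28) ≡ 1/15 mod 37. 15⁻¹ ≡ 5 (mod 37) since 15·5 = 75 ≡ 1, so λ ≡ 5.
  x = λ² - 28 - 6 = 25 - 34 ≡ 28; y = λ·(28 - 28) - 35 ≡ 2. → (28, 2)
4P: (28, 2) + (6, 36). λ = (36 - 2)/(6 - 28) ≡ 34/15 mod 37. 15⁻¹ ≡ 5 (mod 37), so λ ≡ 22.
  x = λ² - 28 - 6 = 484 - 34 ≡ 6; y = λ·(28 - 6) - 2 ≡ 1. → (6, 1)
5P: (6, 1) + (6, 36): same x and y₁ ≡ -y₂, so the sum is O.
6P: O + (6, 36) = (6, 36) (identity).
7P: tangent at (6, 36): λ = (3·6² + 33)/(2·36) ≡ 30/35. 35⁻¹ ≡ 18 (mod 37) since 35·18 = 630 ≡ 1, so λ ≡ 30·18 ≡ 22.
  x = λ² - 6 - 6 = 484 - 12 ≡ 28; y = λ·(6 - 28) - 36 ≡ 35. → (28, 35)
8P: (28, 35) + (6, 36). λ = (36 - 35)/(6 - 28) ≡ 1/15 mod 37. 15⁻¹ ≡ 5 (mod 37) since 15·5 = 75 ≡ 1, so λ ≡ 5.
  x = λ² - 28 - 6 = 25 - 34 ≡ 28; y = λ·(28 - 28) - 35 ≡ 2. → (28, 2)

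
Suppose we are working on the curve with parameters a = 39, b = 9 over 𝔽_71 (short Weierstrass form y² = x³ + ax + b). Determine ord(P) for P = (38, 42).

11

2P: tangent at (38, 42): λ = (3·38² + 39)/(2·42) ≡ 40/13. 13⁻¹ ≡ 11 (mod 71), so λ ≡ 40·11 ≡ 14.
  x = λ² - 38 - 38 = 196 - 76 ≡ 49; y = λ·(38 - 49) - 42 ≡ 17. → (49, 17)
3P: (49, 17) + (38, 42). λ = (42 - 17)/(38 - 49) ≡ 25/60 mod 71. 60⁻¹ ≡ 58 (mod 71), so λ ≡ 30.
  x = λ² - 49 - 38 = 900 - 87 ≡ 32; y = λ·(49 - 32) - 17 ≡ 67. → (32, 67)
4P: (32, 67) + (38, 42). λ = (42 - 67)/(38 - 32) ≡ 46/6 mod 71. 6⁻¹ ≡ 12 (mod 71) since 6·12 = 72 ≡ 1, so λ ≡ 55.
  x = λ² - 32 - 38 = 3025 - 70 ≡ 44; y = λ·(32 - 44) - 67 ≡ 54. → (44, 54)
5P: (44, 54) + (38, 42). λ = (42 - 54)/(38 - 44) ≡ 59/65 mod 71. 65⁻¹ ≡ 59 (mod 71) since 65·59 = 3835 ≡ 1, so λ ≡ 2.
  x = λ² - 44 - 38 = 4 - 82 ≡ 64; y = λ·(44 - 64) - 54 ≡ 48. → (64, 48)
6P: (64, 48) + (38, 42). λ = (42 - 48)/(38 - 64) ≡ 65/45 mod 71. 45⁻¹ ≡ 30 (mod 71), so λ ≡ 33.
  x = λ² - 64 - 38 = 1089 - 102 ≡ 64; y = λ·(64 - 64) - 48 ≡ 23. → (64, 23)
7P: (64, 23) + (38, 42). λ = (42 - 23)/(38 - 64) ≡ 19/45 mod 71. 45⁻¹ ≡ 30 (mod 71), so λ ≡ 2.
  x = λ² - 64 - 38 = 4 - 102 ≡ 44; y = λ·(64 - 44) - 23 ≡ 17. → (44, 17)
8P: (44, 17) + (38, 42). λ = (42 - 17)/(38 - 44) ≡ 25/65 mod 71. 65⁻¹ ≡ 59 (mod 71), so λ ≡ 55.
  x = λ² - 44 - 38 = 3025 - 82 ≡ 32; y = λ·(44 - 32) - 17 ≡ 4. → (32, 4)
9P: (32, 4) + (38, 42). λ = (42 - 4)/(38 - 32) ≡ 38/6 mod 71. 6⁻¹ ≡ 12 (mod 71), so λ ≡ 30.
  x = λ² - 32 - 38 = 900 - 70 ≡ 49; y = λ·(32 - 49) - 4 ≡ 54. → (49, 54)
10P: (49, 54) + (38, 42). λ = (42 - 54)/(38 - 49) ≡ 59/60 mod 71. 60⁻¹ ≡ 58 (mod 71) since 60·58 = 3480 ≡ 1, so λ ≡ 14.
  x = λ² - 49 - 38 = 196 - 87 ≡ 38; y = λ·(49 - 38) - 54 ≡ 29. → (38, 29)
11P: (38, 29) + (38, 42): same x and y₁ ≡ -y₂, so the sum is ∞.
11P = ∞, so the order is 11.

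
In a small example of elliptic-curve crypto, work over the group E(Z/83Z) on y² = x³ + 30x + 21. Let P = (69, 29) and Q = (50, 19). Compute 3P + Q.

(52, 33)

First 3P:
Repeated addition: build up to 3P.
2P: tangent at (69, 29): λ = (3·69² + 30)/(2·29) ≡ 37/58. 58⁻¹ ≡ 73 (mod 83) since 58·73 = 4234 ≡ 1, so λ ≡ 37·73 ≡ 45.
  x = λ² - 69 - 69 = 2025 - 138 ≡ 61; y = λ·(69 - 61) - 29 ≡ 82. → (61, 82)
3P: (61, 82) + (69, 29). λ = (29 - 82)/(69 - 61) ≡ 30/8 mod 83. 8⁻¹ ≡ 52 (mod 83), so λ ≡ 66.
  x = λ² - 61 - 69 = 4356 - 130 ≡ 76; y = λ·(61 - 76) - 82 ≡ 7. → (76, 7)
3P = (76, 7).
Finally 3P + Q:
(76, 7) + (50, 19). λ = (19 - 7)/(50 - 76) ≡ 12/57 mod 83. 57⁻¹ ≡ 67 (mod 83), so λ ≡ 57.
  x = λ² - 76 - 50 = 3249 - 126 ≡ 52; y = λ·(76 - 52) - 7 ≡ 33. → (52, 33)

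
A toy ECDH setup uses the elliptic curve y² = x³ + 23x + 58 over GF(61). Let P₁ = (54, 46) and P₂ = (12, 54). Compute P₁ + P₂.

(31, 60)

(54, 46) + (12, 54). λ = (54 - 46)/(12 - 54) ≡ 8/19 mod 61. 19⁻¹ ≡ 45 (mod 61), so λ ≡ 55.
  x = λ² - 54 - 12 = 3025 - 66 ≡ 31; y = λ·(54 - 31) - 46 ≡ 60. → (31, 60)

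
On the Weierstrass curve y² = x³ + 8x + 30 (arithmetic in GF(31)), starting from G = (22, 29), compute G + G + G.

Repeated addition: build up to 3G.
2G: tangent at (22, 29): λ = (3·22² + 8)/(2·29) ≡ 3/27. 27⁻¹ ≡ 23 (mod 31), so λ ≡ 3·23 ≡ 7.
  x = λ² - 22 - 22 = 49 - 44 ≡ 5; y = λ·(22 - 5) - 29 ≡ 28. → (5, 28)
3G: (5, 28) + (22, 29). λ = (29 - 28)/(22 - 5) ≡ 1/17 mod 31. 17⁻¹ ≡ 11 (mod 31) since 17·11 = 187 ≡ 1, so λ ≡ 11.
  x = λ² - 5 - 22 = 121 - 27 ≡ 1; y = λ·(5 - 1) - 28 ≡ 16. → (1, 16)

(1, 16)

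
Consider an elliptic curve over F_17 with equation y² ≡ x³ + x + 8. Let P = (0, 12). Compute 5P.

Double-and-add on 5 = (101)₂. Start with P = (0, 12) for the leading 1-bit.
double: tangent at (0, 12): λ = (3·0² + 1)/(2·12) ≡ 1/7. 7⁻¹ ≡ 5 (mod 17), so λ ≡ 1·5 ≡ 5.
  x = λ² - 0 - 0 = 25 - 0 ≡ 8; y = λ·(0 - 8) - 12 ≡ 16. → (8, 16)
double: tangent at (8, 16): λ = (3·8² + 1)/(2·16) ≡ 6/15. 15⁻¹ ≡ 8 (mod 17) since 15·8 = 120 ≡ 1, so λ ≡ 6·8 ≡ 14.
  x = λ² - 8 - 8 = 196 - 16 ≡ 10; y = λ·(8 - 10) - 16 ≡ 7. → (10, 7)
add P: (10, 7) + (0, 12). λ = (12 - 7)/(0 - 10) ≡ 5/7 mod 17. 7⁻¹ ≡ 5 (mod 17) since 7·5 = 35 ≡ 1, so λ ≡ 8.
  x = λ² - 10 - 0 = 64 - 10 ≡ 3; y = λ·(10 - 3) - 7 ≡ 15. → (3, 15)

(3, 15)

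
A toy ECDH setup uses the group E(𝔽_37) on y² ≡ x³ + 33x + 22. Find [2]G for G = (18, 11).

tangent at (18, 11): λ = (3·18² + 33)/(2·11) ≡ 6/22. 22⁻¹ ≡ 32 (mod 37), so λ ≡ 6·32 ≡ 7.
  x = λ² - 18 - 18 = 49 - 36 ≡ 13; y = λ·(18 - 13) - 11 ≡ 24. → (13, 24)

(13, 24)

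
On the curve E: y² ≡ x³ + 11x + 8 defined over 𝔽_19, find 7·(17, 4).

Write P = (17, 4).
Double-and-add on 7 = (111)₂. Start with P = (17, 4) for the leading 1-bit.
double: tangent at (17, 4): λ = (3·17² + 11)/(2·4) ≡ 4/8. 8⁻¹ ≡ 12 (mod 19), so λ ≡ 4·12 ≡ 10.
  x = λ² - 17 - 17 = 100 - 34 ≡ 9; y = λ·(17 - 9) - 4 ≡ 0. → (9, 0)
add P: (9, 0) + (17, 4). λ = (4 - 0)/(17 - 9) ≡ 4/8 mod 19. 8⁻¹ ≡ 12 (mod 19) since 8·12 = 96 ≡ 1, so λ ≡ 10.
  x = λ² - 9 - 17 = 100 - 26 ≡ 17; y = λ·(9 - 17) - 0 ≡ 15. → (17, 15)
double: tangent at (17, 15): λ = (3·17² + 11)/(2·15) ≡ 4/11. 11⁻¹ ≡ 7 (mod 19), so λ ≡ 4·7 ≡ 9.
  x = λ² - 17 - 17 = 81 - 34 ≡ 9; y = λ·(17 - 9) - 15 ≡ 0. → (9, 0)
add P: (9, 0) + (17, 4). λ = (4 - 0)/(17 - 9) ≡ 4/8 mod 19. 8⁻¹ ≡ 12 (mod 19), so λ ≡ 10.
  x = λ² - 9 - 17 = 100 - 26 ≡ 17; y = λ·(9 - 17) - 0 ≡ 15. → (17, 15)

(17, 15)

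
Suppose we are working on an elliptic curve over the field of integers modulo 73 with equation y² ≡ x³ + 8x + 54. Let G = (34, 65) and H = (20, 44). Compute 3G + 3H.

First 3G:
Repeated addition: build up to 3G.
2G: tangent at (34, 65): λ = (3·34² + 8)/(2·65) ≡ 45/57. 57⁻¹ ≡ 41 (mod 73) since 57·41 = 2337 ≡ 1, so λ ≡ 45·41 ≡ 20.
  x = λ² - 34 - 34 = 400 - 68 ≡ 40; y = λ·(34 - 40) - 65 ≡ 34. → (40, 34)
3G: (40, 34) + (34, 65). λ = (65 - 34)/(34 - 40) ≡ 31/67 mod 73. 67⁻¹ ≡ 12 (mod 73), so λ ≡ 7.
  x = λ² - 40 - 34 = 49 - 74 ≡ 48; y = λ·(40 - 48) - 34 ≡ 56. → (48, 56)
3G = (48, 56).
Next 3H:
Repeated addition: build up to 3H.
2H: tangent at (20, 44): λ = (3·20² + 8)/(2·44) ≡ 40/15. 15⁻¹ ≡ 39 (mod 73), so λ ≡ 40·39 ≡ 27.
  x = λ² - 20 - 20 = 729 - 40 ≡ 32; y = λ·(20 - 32) - 44 ≡ 70. → (32, 70)
3H: (32, 70) + (20, 44). λ = (44 - 70)/(20 - 32) ≡ 47/61 mod 73. 61⁻¹ ≡ 6 (mod 73) since 61·6 = 366 ≡ 1, so λ ≡ 63.
  x = λ² - 32 - 20 = 3969 - 52 ≡ 48; y = λ·(32 - 48) - 70 ≡ 17. → (48, 17)
3H = (48, 17).
Finally 3G + 3H:
(48, 56) + (48, 17): same x and y₁ ≡ -y₂, so the sum is O.

O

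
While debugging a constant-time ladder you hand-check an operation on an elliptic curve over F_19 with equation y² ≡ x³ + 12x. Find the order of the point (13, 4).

10

2P: tangent at (13, 4): λ = (3·13² + 12)/(2·4) ≡ 6/8. 8⁻¹ ≡ 12 (mod 19) since 8·12 = 96 ≡ 1, so λ ≡ 6·12 ≡ 15.
  x = λ² - 13 - 13 = 225 - 26 ≡ 9; y = λ·(13 - 9) - 4 ≡ 18. → (9, 18)
3P: (9, 18) + (13, 4). λ = (4 - 18)/(13 - 9) ≡ 5/4 mod 19. 4⁻¹ ≡ 5 (mod 19) since 4·5 = 20 ≡ 1, so λ ≡ 6.
  x = λ² - 9 - 13 = 36 - 22 ≡ 14; y = λ·(9 - 14) - 18 ≡ 9. → (14, 9)
4P: (14, 9) + (13, 4). λ = (4 - 9)/(13 - 14) ≡ 14/18 mod 19. 18⁻¹ ≡ 18 (mod 19) since 18·18 = 324 ≡ 1, so λ ≡ 5.
  x = λ² - 14 - 13 = 25 - 27 ≡ 17; y = λ·(14 - 17) - 9 ≡ 14. → (17, 14)
5P: (17, 14) + (13, 4). λ = (4 - 14)/(13 - 17) ≡ 9/15 mod 19. 15⁻¹ ≡ 14 (mod 19), so λ ≡ 12.
  x = λ² - 17 - 13 = 144 - 30 ≡ 0; y = λ·(17 - 0) - 14 ≡ 0. → (0, 0)
6P: (0, 0) + (13, 4). λ = (4 - 0)/(13 - 0) ≡ 4/13 mod 19. 13⁻¹ ≡ 3 (mod 19), so λ ≡ 12.
  x = λ² - 0 - 13 = 144 - 13 ≡ 17; y = λ·(0 - 17) - 0 ≡ 5. → (17, 5)
7P: (17, 5) + (13, 4). λ = (4 - 5)/(13 - 17) ≡ 18/15 mod 19. 15⁻¹ ≡ 14 (mod 19), so λ ≡ 5.
  x = λ² - 17 - 13 = 25 - 30 ≡ 14; y = λ·(17 - 14) - 5 ≡ 10. → (14, 10)
8P: (14, 10) + (13, 4). λ = (4 - 10)/(13 - 14) ≡ 13/18 mod 19. 18⁻¹ ≡ 18 (mod 19), so λ ≡ 6.
  x = λ² - 14 - 13 = 36 - 27 ≡ 9; y = λ·(14 - 9) - 10 ≡ 1. → (9, 1)
9P: (9, 1) + (13, 4). λ = (4 - 1)/(13 - 9) ≡ 3/4 mod 19. 4⁻¹ ≡ 5 (mod 19) since 4·5 = 20 ≡ 1, so λ ≡ 15.
  x = λ² - 9 - 13 = 225 - 22 ≡ 13; y = λ·(9 - 13) - 1 ≡ 15. → (13, 15)
10P: (13, 15) + (13, 4): same x and y₁ ≡ -y₂, so the sum is O.
10P = O, so the order is 10.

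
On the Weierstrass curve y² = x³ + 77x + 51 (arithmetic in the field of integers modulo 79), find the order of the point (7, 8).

2P: tangent at (7, 8): λ = (3·7² + 77)/(2·8) ≡ 66/16. 16⁻¹ ≡ 5 (mod 79) since 16·5 = 80 ≡ 1, so λ ≡ 66·5 ≡ 14.
  x = λ² - 7 - 7 = 196 - 14 ≡ 24; y = λ·(7 - 24) - 8 ≡ 70. → (24, 70)
3P: (24, 70) + (7, 8). λ = (8 - 70)/(7 - 24) ≡ 17/62 mod 79. 62⁻¹ ≡ 65 (mod 79), so λ ≡ 78.
  x = λ² - 24 - 7 = 6084 - 31 ≡ 49; y = λ·(24 - 49) - 70 ≡ 34. → (49, 34)
4P: (49, 34) + (7, 8). λ = (8 - 34)/(7 - 49) ≡ 53/37 mod 79. 37⁻¹ ≡ 47 (mod 79), so λ ≡ 42.
  x = λ² - 49 - 7 = 1764 - 56 ≡ 49; y = λ·(49 - 49) - 34 ≡ 45. → (49, 45)
5P: (49, 45) + (7, 8). λ = (8 - 45)/(7 - 49) ≡ 42/37 mod 79. 37⁻¹ ≡ 47 (mod 79), so λ ≡ 78.
  x = λ² - 49 - 7 = 6084 - 56 ≡ 24; y = λ·(49 - 24) - 45 ≡ 9. → (24, 9)
6P: (24, 9) + (7, 8). λ = (8 - 9)/(7 - 24) ≡ 78/62 mod 79. 62⁻¹ ≡ 65 (mod 79), so λ ≡ 14.
  x = λ² - 24 - 7 = 196 - 31 ≡ 7; y = λ·(24 - 7) - 9 ≡ 71. → (7, 71)
7P: (7, 71) + (7, 8): same x and y₁ ≡ -y₂, so the sum is ∞.
7P = ∞, so the order is 7.

7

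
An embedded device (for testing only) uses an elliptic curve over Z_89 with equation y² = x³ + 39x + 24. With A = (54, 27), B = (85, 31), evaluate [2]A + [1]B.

First 2A:
Repeated addition: build up to 2A.
2A: tangent at (54, 27): λ = (3·54² + 39)/(2·27) ≡ 65/54. 54⁻¹ ≡ 61 (mod 89) since 54·61 = 3294 ≡ 1, so λ ≡ 65·61 ≡ 49.
  x = λ² - 54 - 54 = 2401 - 108 ≡ 68; y = λ·(54 - 68) - 27 ≡ 88. → (68, 88)
2A = (68, 88).
Finally 2A + B:
(68, 88) + (85, 31). λ = (31 - 88)/(85 - 68) ≡ 32/17 mod 89. 17⁻¹ ≡ 21 (mod 89), so λ ≡ 49.
  x = λ² - 68 - 85 = 2401 - 153 ≡ 23; y = λ·(68 - 23) - 88 ≡ 70. → (23, 70)

(23, 70)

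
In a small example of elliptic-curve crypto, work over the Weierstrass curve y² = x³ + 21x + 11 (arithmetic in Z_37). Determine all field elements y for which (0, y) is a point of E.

x³ + 21x + 11 = 11 ≡ 11 (mod 37).
Square roots of 11 mod 37: 14 and 23 (since 14² = 196 ≡ 11).

14, 23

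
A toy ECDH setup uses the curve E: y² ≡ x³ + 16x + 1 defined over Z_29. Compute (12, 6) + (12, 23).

O

The two points share x = 12 and their y-coordinates satisfy 6 + 23 ≡ 0 (mod 29), so they are inverses. Their sum is ∞.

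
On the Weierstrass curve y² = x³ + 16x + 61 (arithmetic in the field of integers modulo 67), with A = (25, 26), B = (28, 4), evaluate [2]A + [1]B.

(30, 2)

First 2A:
Repeated addition: build up to 2A.
2A: tangent at (25, 26): λ = (3·25² + 16)/(2·26) ≡ 15/52. 52⁻¹ ≡ 58 (mod 67), so λ ≡ 15·58 ≡ 66.
  x = λ² - 25 - 25 = 4356 - 50 ≡ 18; y = λ·(25 - 18) - 26 ≡ 34. → (18, 34)
2A = (18, 34).
Finally 2A + B:
(18, 34) + (28, 4). λ = (4 - 34)/(28 - 18) ≡ 37/10 mod 67. 10⁻¹ ≡ 47 (mod 67), so λ ≡ 64.
  x = λ² - 18 - 28 = 4096 - 46 ≡ 30; y = λ·(18 - 30) - 34 ≡ 2. → (30, 2)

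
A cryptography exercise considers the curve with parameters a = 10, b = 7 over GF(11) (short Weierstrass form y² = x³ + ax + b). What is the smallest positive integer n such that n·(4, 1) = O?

2P: tangent at (4, 1): λ = (3·4² + 10)/(2·1) ≡ 3/2. 2⁻¹ ≡ 6 (mod 11) since 2·6 = 12 ≡ 1, so λ ≡ 3·6 ≡ 7.
  x = λ² - 4 - 4 = 49 - 8 ≡ 8; y = λ·(4 - 8) - 1 ≡ 4. → (8, 4)
3P: (8, 4) + (4, 1). λ = (1 - 4)/(4 - 8) ≡ 8/7 mod 11. 7⁻¹ ≡ 8 (mod 11), so λ ≡ 9.
  x = λ² - 8 - 4 = 81 - 12 ≡ 3; y = λ·(8 - 3) - 4 ≡ 8. → (3, 8)
4P: (3, 8) + (4, 1). λ = (1 - 8)/(4 - 3) ≡ 4/1 mod 11. 1⁻¹ ≡ 1 (mod 11) since 1·1 = 1 ≡ 1, so λ ≡ 4.
  x = λ² - 3 - 4 = 16 - 7 ≡ 9; y = λ·(3 - 9) - 8 ≡ 1. → (9, 1)
5P: (9, 1) + (4, 1). λ = (1 - 1)/(4 - 9) ≡ 0/6 mod 11. 6⁻¹ ≡ 2 (mod 11), so λ ≡ 0.
  x = λ² - 9 - 4 = 0 - 13 ≡ 9; y = λ·(9 - 9) - 1 ≡ 10. → (9, 10)
6P: (9, 10) + (4, 1). λ = (1 - 10)/(4 - 9) ≡ 2/6 mod 11. 6⁻¹ ≡ 2 (mod 11) since 6·2 = 12 ≡ 1, so λ ≡ 4.
  x = λ² - 9 - 4 = 16 - 13 ≡ 3; y = λ·(9 - 3) - 10 ≡ 3. → (3, 3)
7P: (3, 3) + (4, 1). λ = (1 - 3)/(4 - 3) ≡ 9/1 mod 11. 1⁻¹ ≡ 1 (mod 11), so λ ≡ 9.
  x = λ² - 3 - 4 = 81 - 7 ≡ 8; y = λ·(3 - 8) - 3 ≡ 7. → (8, 7)
8P: (8, 7) + (4, 1). λ = (1 - 7)/(4 - 8) ≡ 5/7 mod 11. 7⁻¹ ≡ 8 (mod 11), so λ ≡ 7.
  x = λ² - 8 - 4 = 49 - 12 ≡ 4; y = λ·(8 - 4) - 7 ≡ 10. → (4, 10)
9P: (4, 10) + (4, 1): same x and y₁ ≡ -y₂, so the sum is O.
9P = O, so the order is 9.

9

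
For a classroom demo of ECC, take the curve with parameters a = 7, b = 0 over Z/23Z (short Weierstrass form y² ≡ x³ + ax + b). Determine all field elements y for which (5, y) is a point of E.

x³ + 7x + 0 = 160 ≡ 22 (mod 23).
22 is a non-residue mod 23; no y exists.

none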